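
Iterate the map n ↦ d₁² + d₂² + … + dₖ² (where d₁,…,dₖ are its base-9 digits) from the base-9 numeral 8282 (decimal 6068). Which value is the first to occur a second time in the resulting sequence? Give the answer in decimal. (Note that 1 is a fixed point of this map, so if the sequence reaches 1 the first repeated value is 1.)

50

6068 = (8,2,8,2)_9 → 8² + 2² + 8² + 2² = 64 + 4 + 64 + 4 = 136
136 = (1,6,1)_9 → 1² + 6² + 1² = 1 + 36 + 1 = 38
38 = (4,2)_9 → 4² + 2² = 16 + 4 = 20
20 = (2,2)_9 → 2² + 2² = 4 + 4 = 8
8 = (8)_9 → 8² = 64
64 = (7,1)_9 → 7² + 1² = 49 + 1 = 50
50 = (5,5)_9 → 5² + 5² = 25 + 25 = 50  — 50 already appeared earlier.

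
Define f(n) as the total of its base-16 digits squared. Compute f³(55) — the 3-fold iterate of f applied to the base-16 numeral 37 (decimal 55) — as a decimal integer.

205

55 = (3,7)_16 → 3² + 7² = 58
58 = (3,10)_16 → 3² + 10² = 109
109 = (6,13)_16 → 6² + 13² = 205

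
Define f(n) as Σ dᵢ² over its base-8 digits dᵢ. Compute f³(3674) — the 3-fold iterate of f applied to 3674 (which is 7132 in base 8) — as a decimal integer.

21

3674 = (7,1,3,2)_8 → 7² + 1² + 3² + 2² = 63
63 = (7,7)_8 → 7² + 7² = 98
98 = (1,4,2)_8 → 1² + 4² + 2² = 21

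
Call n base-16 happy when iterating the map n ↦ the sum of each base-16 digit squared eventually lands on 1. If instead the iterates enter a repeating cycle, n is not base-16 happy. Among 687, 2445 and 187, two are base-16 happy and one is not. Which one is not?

687: 687 → 329 → 98 → 40 → 68 → 32 → 4 → 16 → 1  — reaches 1 (base-16 happy)
2445: 2445 → 314 → 110 → 232 → 260 → 17 → 2 → 4 → 16 → 1  — reaches 1 (base-16 happy)
187: 187 → 242 → 229 → 221 → 338 → 30 → 197 → 169 → 181 → 146 → 85 → 50 → 13 → 169  — repeats 169 (not base-16 happy)

187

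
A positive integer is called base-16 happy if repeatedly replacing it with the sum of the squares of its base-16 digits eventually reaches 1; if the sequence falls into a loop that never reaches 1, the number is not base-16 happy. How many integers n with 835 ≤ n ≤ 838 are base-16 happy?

835: 835 → 34 → 8 → 64 → 16 → 1  (reaches 1)
836: 836 → 41 → 85 → 50 → 13 → 169 → 181 → 146 → 85  (repeats 85)
837: 837 → 50 → 13 → 169 → 181 → 146 → 85 → 50  (repeats 50)
838: 838 → 61 → 178 → 125 → 218 → 269 → 170 → 200 → 208 → 169 → 181 → 146 → 85 → 50 → 13 → 169  (repeats 169)
base-16 happy: 835

1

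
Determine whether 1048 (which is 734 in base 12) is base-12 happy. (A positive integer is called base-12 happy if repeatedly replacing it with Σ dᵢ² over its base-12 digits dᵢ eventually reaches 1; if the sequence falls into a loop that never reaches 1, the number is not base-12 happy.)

not base-12 happy

1048 = (7,3,4)_12 → 7² + 3² + 4² = 49 + 9 + 16 = 74
74 = (6,2)_12 → 6² + 2² = 36 + 4 = 40
40 = (3,4)_12 → 3² + 4² = 9 + 16 = 25
25 = (2,1)_12 → 2² + 1² = 4 + 1 = 5
5 = (5)_12 → 5² = 25  — 25 already seen; the sequence cycles without reaching 1.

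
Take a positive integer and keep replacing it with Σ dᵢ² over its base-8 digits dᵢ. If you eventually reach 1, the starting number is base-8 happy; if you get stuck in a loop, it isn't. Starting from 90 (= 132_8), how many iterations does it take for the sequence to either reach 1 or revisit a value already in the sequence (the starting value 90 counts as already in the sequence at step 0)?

6

90 = (1,3,2)_8 → 1² + 3² + 2² = 14
14 = (1,6)_8 → 1² + 6² = 37
37 = (4,5)_8 → 4² + 5² = 41
41 = (5,1)_8 → 5² + 1² = 26
26 = (3,2)_8 → 3² + 2² = 13
13 = (1,5)_8 → 1² + 5² = 26  — 26 repeats.
That took 6 steps.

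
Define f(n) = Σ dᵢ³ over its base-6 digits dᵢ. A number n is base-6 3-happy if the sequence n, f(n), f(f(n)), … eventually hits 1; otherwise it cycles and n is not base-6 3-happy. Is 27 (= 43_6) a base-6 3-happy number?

base-6 3-happy

27 = (4,3)_6 → 4³ + 3³ = 91
91 = (2,3,1)_6 → 2³ + 3³ + 1³ = 36
36 = (1,0,0)_6 → 1³ + 0³ + 0³ = 1  — reached 1.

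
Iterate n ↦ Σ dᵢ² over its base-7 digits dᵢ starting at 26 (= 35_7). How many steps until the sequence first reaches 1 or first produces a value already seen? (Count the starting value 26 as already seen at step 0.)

26 = (3,5)_7 → 3² + 5² = 34
34 = (4,6)_7 → 4² + 6² = 52
52 = (1,0,3)_7 → 1² + 0² + 3² = 10
10 = (1,3)_7 → 1² + 3² = 10  — 10 repeats.
That took 4 steps.

4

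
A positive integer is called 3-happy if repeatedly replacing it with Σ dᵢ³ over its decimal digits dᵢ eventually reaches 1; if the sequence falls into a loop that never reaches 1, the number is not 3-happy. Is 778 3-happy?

3-happy

778 → 7³ + 7³ + 8³ = 1198
1198 → 1³ + 1³ + 9³ + 8³ = 1243
1243 → 1³ + 2³ + 4³ + 3³ = 100
100 → 1³ + 0³ + 0³ = 1  — reached 1.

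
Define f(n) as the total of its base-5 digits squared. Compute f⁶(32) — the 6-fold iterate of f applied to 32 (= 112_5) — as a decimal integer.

4

32 = (1,1,2)_5 → 1² + 1² + 2² = 1 + 1 + 4 = 6
6 = (1,1)_5 → 1² + 1² = 1 + 1 = 2
2 = (2)_5 → 2² = 4
4 = (4)_5 → 4² = 16
16 = (3,1)_5 → 3² + 1² = 9 + 1 = 10
10 = (2,0)_5 → 2² + 0² = 4 + 0 = 4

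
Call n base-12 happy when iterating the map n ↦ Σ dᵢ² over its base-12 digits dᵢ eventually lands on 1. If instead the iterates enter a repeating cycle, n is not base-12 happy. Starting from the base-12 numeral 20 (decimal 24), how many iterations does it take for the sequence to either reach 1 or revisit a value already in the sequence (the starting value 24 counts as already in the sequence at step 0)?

24 = (2,0)_12 → 2² + 0² = 4
4 = (4)_12 → 4² = 16
16 = (1,4)_12 → 1² + 4² = 17
17 = (1,5)_12 → 1² + 5² = 26
26 = (2,2)_12 → 2² + 2² = 8
8 = (8)_12 → 8² = 64
64 = (5,4)_12 → 5² + 4² = 41
41 = (3,5)_12 → 3² + 5² = 34
34 = (2,10)_12 → 2² + 10² = 104
104 = (8,8)_12 → 8² + 8² = 128
128 = (10,8)_12 → 10² + 8² = 164
164 = (1,1,8)_12 → 1² + 1² + 8² = 66
66 = (5,6)_12 → 5² + 6² = 61
61 = (5,1)_12 → 5² + 1² = 26  — 26 repeats.
That took 14 steps.

14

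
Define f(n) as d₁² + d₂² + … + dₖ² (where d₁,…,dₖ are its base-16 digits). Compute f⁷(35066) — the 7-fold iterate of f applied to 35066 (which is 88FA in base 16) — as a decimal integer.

146

35066 = (8,8,15,10)_16 → 8² + 8² + 15² + 10² = 64 + 64 + 225 + 100 = 453
453 = (1,12,5)_16 → 1² + 12² + 5² = 1 + 144 + 25 = 170
170 = (10,10)_16 → 10² + 10² = 100 + 100 = 200
200 = (12,8)_16 → 12² + 8² = 144 + 64 = 208
208 = (13,0)_16 → 13² + 0² = 169 + 0 = 169
169 = (10,9)_16 → 10² + 9² = 100 + 81 = 181
181 = (11,5)_16 → 11² + 5² = 121 + 25 = 146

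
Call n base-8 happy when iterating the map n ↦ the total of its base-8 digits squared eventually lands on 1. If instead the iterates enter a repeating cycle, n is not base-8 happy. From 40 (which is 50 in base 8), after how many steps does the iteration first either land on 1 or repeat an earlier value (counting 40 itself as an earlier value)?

4

40 = (5,0)_8 → 5² + 0² = 25
25 = (3,1)_8 → 3² + 1² = 10
10 = (1,2)_8 → 1² + 2² = 5
5 = (5)_8 → 5² = 25  — 25 repeats.
That took 4 steps.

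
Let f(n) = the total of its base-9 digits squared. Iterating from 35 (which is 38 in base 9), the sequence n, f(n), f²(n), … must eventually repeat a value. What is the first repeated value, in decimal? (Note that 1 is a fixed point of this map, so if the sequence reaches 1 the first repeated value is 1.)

65

35 = (3,8)_9 → 3² + 8² = 73
73 = (8,1)_9 → 8² + 1² = 65
65 = (7,2)_9 → 7² + 2² = 53
53 = (5,8)_9 → 5² + 8² = 89
89 = (1,0,8)_9 → 1² + 0² + 8² = 65  — 65 already appeared earlier.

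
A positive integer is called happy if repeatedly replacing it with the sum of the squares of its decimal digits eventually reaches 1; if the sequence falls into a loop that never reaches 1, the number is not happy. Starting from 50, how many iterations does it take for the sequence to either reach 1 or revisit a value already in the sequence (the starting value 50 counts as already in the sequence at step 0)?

50 → 5² + 0² = 25
25 → 2² + 5² = 29
29 → 2² + 9² = 85
85 → 8² + 5² = 89
89 → 8² + 9² = 145
145 → 1² + 4² + 5² = 42
42 → 4² + 2² = 20
20 → 2² + 0² = 4
4 → 4² = 16
16 → 1² + 6² = 37
37 → 3² + 7² = 58
58 → 5² + 8² = 89  — 89 repeats.
That took 12 steps.

12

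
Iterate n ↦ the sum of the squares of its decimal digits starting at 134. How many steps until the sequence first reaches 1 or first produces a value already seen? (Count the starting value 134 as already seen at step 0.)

134 → 1² + 3² + 4² = 26
26 → 2² + 6² = 40
40 → 4² + 0² = 16
16 → 1² + 6² = 37
37 → 3² + 7² = 58
58 → 5² + 8² = 89
89 → 8² + 9² = 145
145 → 1² + 4² + 5² = 42
42 → 4² + 2² = 20
20 → 2² + 0² = 4
4 → 4² = 16  — 16 repeats.
That took 11 steps.

11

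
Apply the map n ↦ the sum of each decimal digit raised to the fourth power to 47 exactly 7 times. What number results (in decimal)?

13139

47 → 4⁴ + 7⁴ = 256 + 2401 = 2657
2657 → 2⁴ + 6⁴ + 5⁴ + 7⁴ = 16 + 1296 + 625 + 2401 = 4338
4338 → 4⁴ + 3⁴ + 3⁴ + 8⁴ = 256 + 81 + 81 + 4096 = 4514
4514 → 4⁴ + 5⁴ + 1⁴ + 4⁴ = 256 + 625 + 1 + 256 = 1138
1138 → 1⁴ + 1⁴ + 3⁴ + 8⁴ = 1 + 1 + 81 + 4096 = 4179
4179 → 4⁴ + 1⁴ + 7⁴ + 9⁴ = 256 + 1 + 2401 + 6561 = 9219
9219 → 9⁴ + 2⁴ + 1⁴ + 9⁴ = 6561 + 16 + 1 + 6561 = 13139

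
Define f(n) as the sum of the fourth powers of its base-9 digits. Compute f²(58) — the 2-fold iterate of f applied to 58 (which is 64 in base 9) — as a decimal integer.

274

58 = (6,4)_9 → 1552
1552 = (2,1,1,4)_9 → 274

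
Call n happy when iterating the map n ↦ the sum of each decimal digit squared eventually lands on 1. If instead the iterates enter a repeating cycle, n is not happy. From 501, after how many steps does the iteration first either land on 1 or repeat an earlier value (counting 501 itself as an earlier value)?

11

501 → 26
26 → 40
40 → 16
16 → 37
37 → 58
58 → 89
89 → 145
145 → 42
42 → 20
20 → 4
4 → 16  — 16 repeats.
That took 11 steps.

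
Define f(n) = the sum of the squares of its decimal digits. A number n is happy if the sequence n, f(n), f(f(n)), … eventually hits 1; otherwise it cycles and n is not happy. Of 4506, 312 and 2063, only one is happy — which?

4506: 4506 → 77 → 98 → 145 → 42 → 20 → 4 → 16 → 37 → 58 → 89 → 145  — repeats 145 (not happy)
312: 312 → 14 → 17 → 50 → 25 → 29 → 85 → 89 → 145 → 42 → 20 → 4 → 16 → 37 → 58 → 89  — repeats 89 (not happy)
2063: 2063 → 49 → 97 → 130 → 10 → 1  — reaches 1 (happy)

2063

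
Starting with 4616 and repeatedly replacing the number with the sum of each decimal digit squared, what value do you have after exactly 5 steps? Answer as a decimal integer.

4616 → 4² + 6² + 1² + 6² = 16 + 36 + 1 + 36 = 89
89 → 8² + 9² = 64 + 81 = 145
145 → 1² + 4² + 5² = 1 + 16 + 25 = 42
42 → 4² + 2² = 16 + 4 = 20
20 → 2² + 0² = 4 + 0 = 4

4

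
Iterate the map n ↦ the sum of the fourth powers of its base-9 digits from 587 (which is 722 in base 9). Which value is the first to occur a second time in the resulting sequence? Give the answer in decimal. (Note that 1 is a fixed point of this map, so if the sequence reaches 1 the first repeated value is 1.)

1

587 = (7,2,2)_9 → 7⁴ + 2⁴ + 2⁴ = 2433
2433 = (3,3,0,3)_9 → 3⁴ + 3⁴ + 0⁴ + 3⁴ = 243
243 = (3,0,0)_9 → 3⁴ + 0⁴ + 0⁴ = 81
81 = (1,0,0)_9 → 1⁴ + 0⁴ + 0⁴ = 1  — reached the fixed point 1.
1 → 1, so 1 is the first repeated value.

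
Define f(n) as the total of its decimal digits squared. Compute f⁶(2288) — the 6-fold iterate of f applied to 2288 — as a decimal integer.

89

2288 → 2² + 2² + 8² + 8² = 4 + 4 + 64 + 64 = 136
136 → 1² + 3² + 6² = 1 + 9 + 36 = 46
46 → 4² + 6² = 16 + 36 = 52
52 → 5² + 2² = 25 + 4 = 29
29 → 2² + 9² = 4 + 81 = 85
85 → 8² + 5² = 64 + 25 = 89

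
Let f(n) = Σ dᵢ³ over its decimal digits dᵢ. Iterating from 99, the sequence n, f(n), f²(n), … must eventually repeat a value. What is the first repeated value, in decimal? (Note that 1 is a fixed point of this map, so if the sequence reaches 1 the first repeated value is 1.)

99 → 9³ + 9³ = 729 + 729 = 1458
1458 → 1³ + 4³ + 5³ + 8³ = 1 + 64 + 125 + 512 = 702
702 → 7³ + 0³ + 2³ = 343 + 0 + 8 = 351
351 → 3³ + 5³ + 1³ = 27 + 125 + 1 = 153
153 → 1³ + 5³ + 3³ = 1 + 125 + 27 = 153  — 153 already appeared earlier.

153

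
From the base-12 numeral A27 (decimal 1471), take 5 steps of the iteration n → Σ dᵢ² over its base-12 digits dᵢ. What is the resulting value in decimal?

1471 = (10,2,7)_12 → 153
153 = (1,0,9)_12 → 82
82 = (6,10)_12 → 136
136 = (11,4)_12 → 137
137 = (11,5)_12 → 146

146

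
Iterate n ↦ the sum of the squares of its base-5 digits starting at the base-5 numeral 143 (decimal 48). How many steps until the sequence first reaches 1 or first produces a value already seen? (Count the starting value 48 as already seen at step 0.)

6

48 = (1,4,3)_5 → 1² + 4² + 3² = 1 + 16 + 9 = 26
26 = (1,0,1)_5 → 1² + 0² + 1² = 1 + 0 + 1 = 2
2 = (2)_5 → 2² = 4
4 = (4)_5 → 4² = 16
16 = (3,1)_5 → 3² + 1² = 9 + 1 = 10
10 = (2,0)_5 → 2² + 0² = 4 + 0 = 4  — 4 repeats.
That took 6 steps.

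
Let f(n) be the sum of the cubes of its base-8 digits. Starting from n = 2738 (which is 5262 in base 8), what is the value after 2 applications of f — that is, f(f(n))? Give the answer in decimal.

2738 = (5,2,6,2)_8 → 5³ + 2³ + 6³ + 2³ = 125 + 8 + 216 + 8 = 357
357 = (5,4,5)_8 → 5³ + 4³ + 5³ = 125 + 64 + 125 = 314

314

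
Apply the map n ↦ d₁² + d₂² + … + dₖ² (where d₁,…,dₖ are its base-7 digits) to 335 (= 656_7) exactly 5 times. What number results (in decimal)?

17

335 = (6,5,6)_7 → 6² + 5² + 6² = 97
97 = (1,6,6)_7 → 1² + 6² + 6² = 73
73 = (1,3,3)_7 → 1² + 3² + 3² = 19
19 = (2,5)_7 → 2² + 5² = 29
29 = (4,1)_7 → 4² + 1² = 17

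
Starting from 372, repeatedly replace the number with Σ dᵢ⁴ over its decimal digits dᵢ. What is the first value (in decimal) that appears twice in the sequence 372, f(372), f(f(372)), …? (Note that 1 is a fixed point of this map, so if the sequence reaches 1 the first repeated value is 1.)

13139

372 → 3⁴ + 7⁴ + 2⁴ = 81 + 2401 + 16 = 2498
2498 → 2⁴ + 4⁴ + 9⁴ + 8⁴ = 16 + 256 + 6561 + 4096 = 10929
10929 → 1⁴ + 0⁴ + 9⁴ + 2⁴ + 9⁴ = 1 + 0 + 6561 + 16 + 6561 = 13139
13139 → 1⁴ + 3⁴ + 1⁴ + 3⁴ + 9⁴ = 1 + 81 + 1 + 81 + 6561 = 6725
6725 → 6⁴ + 7⁴ + 2⁴ + 5⁴ = 1296 + 2401 + 16 + 625 = 4338
4338 → 4⁴ + 3⁴ + 3⁴ + 8⁴ = 256 + 81 + 81 + 4096 = 4514
4514 → 4⁴ + 5⁴ + 1⁴ + 4⁴ = 256 + 625 + 1 + 256 = 1138
1138 → 1⁴ + 1⁴ + 3⁴ + 8⁴ = 1 + 1 + 81 + 4096 = 4179
4179 → 4⁴ + 1⁴ + 7⁴ + 9⁴ = 256 + 1 + 2401 + 6561 = 9219
9219 → 9⁴ + 2⁴ + 1⁴ + 9⁴ = 6561 + 16 + 1 + 6561 = 13139  — 13139 already appeared earlier.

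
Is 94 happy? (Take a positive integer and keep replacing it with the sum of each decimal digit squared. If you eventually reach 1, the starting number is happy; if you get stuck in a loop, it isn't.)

94 → 9² + 4² = 81 + 16 = 97
97 → 9² + 7² = 81 + 49 = 130
130 → 1² + 3² + 0² = 1 + 9 + 0 = 10
10 → 1² + 0² = 1 + 0 = 1  — reached 1.

happy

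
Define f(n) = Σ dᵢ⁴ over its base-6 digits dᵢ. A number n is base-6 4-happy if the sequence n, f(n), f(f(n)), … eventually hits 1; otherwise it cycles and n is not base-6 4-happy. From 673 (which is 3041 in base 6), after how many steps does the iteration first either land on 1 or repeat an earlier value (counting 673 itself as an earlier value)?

673 = (3,0,4,1)_6 → 3⁴ + 0⁴ + 4⁴ + 1⁴ = 338
338 = (1,3,2,2)_6 → 1⁴ + 3⁴ + 2⁴ + 2⁴ = 114
114 = (3,1,0)_6 → 3⁴ + 1⁴ + 0⁴ = 82
82 = (2,1,4)_6 → 2⁴ + 1⁴ + 4⁴ = 273
273 = (1,1,3,3)_6 → 1⁴ + 1⁴ + 3⁴ + 3⁴ = 164
164 = (4,3,2)_6 → 4⁴ + 3⁴ + 2⁴ = 353
353 = (1,3,4,5)_6 → 1⁴ + 3⁴ + 4⁴ + 5⁴ = 963
963 = (4,2,4,3)_6 → 4⁴ + 2⁴ + 4⁴ + 3⁴ = 609
609 = (2,4,5,3)_6 → 2⁴ + 4⁴ + 5⁴ + 3⁴ = 978
978 = (4,3,1,0)_6 → 4⁴ + 3⁴ + 1⁴ + 0⁴ = 338  — 338 repeats.
That took 10 steps.

10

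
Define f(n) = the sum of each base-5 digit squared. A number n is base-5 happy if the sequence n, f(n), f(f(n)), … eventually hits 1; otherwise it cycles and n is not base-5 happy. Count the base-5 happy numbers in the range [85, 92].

85: 85 → 13 → 13  — not base-5 happy
86: 86 → 14 → 20 → 16 → 10 → 4 → 16  — not base-5 happy
87: 87 → 17 → 13 → 13  — not base-5 happy
88: 88 → 22 → 20 → 16 → 10 → 4 → 16  — not base-5 happy
89: 89 → 29 → 17 → 13 → 13  — not base-5 happy
90: 90 → 18 → 18  — not base-5 happy
91: 91 → 19 → 25 → 1  — base-5 happy
92: 92 → 22 → 20 → 16 → 10 → 4 → 16  — not base-5 happy
base-5 happy: 91

1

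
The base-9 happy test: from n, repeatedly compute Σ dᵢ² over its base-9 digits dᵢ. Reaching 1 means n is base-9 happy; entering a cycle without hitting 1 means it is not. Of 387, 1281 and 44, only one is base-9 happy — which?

1281

387: 387 → 65 → 53 → 89 → 65  — repeats 65 (not base-9 happy)
1281: 1281 → 95 → 27 → 9 → 1  — reaches 1 (base-9 happy)
44: 44 → 80 → 128 → 30 → 18 → 4 → 16 → 50 → 50  — repeats 50 (not base-9 happy)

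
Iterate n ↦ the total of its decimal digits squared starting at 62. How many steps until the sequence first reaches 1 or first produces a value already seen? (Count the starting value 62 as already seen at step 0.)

10

62 → 6² + 2² = 36 + 4 = 40
40 → 4² + 0² = 16 + 0 = 16
16 → 1² + 6² = 1 + 36 = 37
37 → 3² + 7² = 9 + 49 = 58
58 → 5² + 8² = 25 + 64 = 89
89 → 8² + 9² = 64 + 81 = 145
145 → 1² + 4² + 5² = 1 + 16 + 25 = 42
42 → 4² + 2² = 16 + 4 = 20
20 → 2² + 0² = 4 + 0 = 4
4 → 4² = 16  — 16 repeats.
That took 10 steps.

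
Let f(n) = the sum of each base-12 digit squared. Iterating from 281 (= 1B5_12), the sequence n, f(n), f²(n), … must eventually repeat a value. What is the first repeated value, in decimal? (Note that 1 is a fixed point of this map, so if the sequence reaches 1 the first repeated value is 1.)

100

281 = (1,11,5)_12 → 147
147 = (1,0,3)_12 → 10
10 = (10)_12 → 100
100 = (8,4)_12 → 80
80 = (6,8)_12 → 100  — 100 already appeared earlier.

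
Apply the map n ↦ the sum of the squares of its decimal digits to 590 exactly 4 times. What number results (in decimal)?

89

590 → 5² + 9² + 0² = 25 + 81 + 0 = 106
106 → 1² + 0² + 6² = 1 + 0 + 36 = 37
37 → 3² + 7² = 9 + 49 = 58
58 → 5² + 8² = 25 + 64 = 89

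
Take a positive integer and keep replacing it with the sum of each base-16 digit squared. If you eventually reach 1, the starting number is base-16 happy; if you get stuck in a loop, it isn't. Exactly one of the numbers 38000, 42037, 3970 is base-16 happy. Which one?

38000: 38000 → 146 → 85 → 50 → 13 → 169 → 181 → 146  — repeats 146 (not base-16 happy)
42037: 42037 → 150 → 117 → 74 → 116 → 65 → 17 → 2 → 4 → 16 → 1  — reaches 1 (base-16 happy)
3970: 3970 → 293 → 30 → 197 → 169 → 181 → 146 → 85 → 50 → 13 → 169  — repeats 169 (not base-16 happy)

42037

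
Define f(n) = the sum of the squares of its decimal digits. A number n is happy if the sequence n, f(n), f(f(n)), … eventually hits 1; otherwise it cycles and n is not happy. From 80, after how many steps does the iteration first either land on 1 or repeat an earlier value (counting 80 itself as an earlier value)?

80 → 64
64 → 52
52 → 29
29 → 85
85 → 89
89 → 145
145 → 42
42 → 20
20 → 4
4 → 16
16 → 37
37 → 58
58 → 89  — 89 repeats.
That took 13 steps.

13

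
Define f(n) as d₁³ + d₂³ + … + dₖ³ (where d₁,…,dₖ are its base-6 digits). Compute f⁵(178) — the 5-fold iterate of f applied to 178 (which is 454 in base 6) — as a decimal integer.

178 = (4,5,4)_6 → 253
253 = (1,1,0,1)_6 → 3
3 = (3)_6 → 27
27 = (4,3)_6 → 91
91 = (2,3,1)_6 → 36

36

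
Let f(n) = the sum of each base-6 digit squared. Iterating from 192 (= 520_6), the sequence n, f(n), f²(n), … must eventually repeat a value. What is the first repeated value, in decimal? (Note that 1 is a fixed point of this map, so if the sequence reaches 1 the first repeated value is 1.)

192 = (5,2,0)_6 → 5² + 2² + 0² = 25 + 4 + 0 = 29
29 = (4,5)_6 → 4² + 5² = 16 + 25 = 41
41 = (1,0,5)_6 → 1² + 0² + 5² = 1 + 0 + 25 = 26
26 = (4,2)_6 → 4² + 2² = 16 + 4 = 20
20 = (3,2)_6 → 3² + 2² = 9 + 4 = 13
13 = (2,1)_6 → 2² + 1² = 4 + 1 = 5
5 = (5)_6 → 5² = 25
25 = (4,1)_6 → 4² + 1² = 16 + 1 = 17
17 = (2,5)_6 → 2² + 5² = 4 + 25 = 29  — 29 already appeared earlier.

29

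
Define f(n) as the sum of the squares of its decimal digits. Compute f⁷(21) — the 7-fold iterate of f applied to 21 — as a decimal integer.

21 → 2² + 1² = 5
5 → 5² = 25
25 → 2² + 5² = 29
29 → 2² + 9² = 85
85 → 8² + 5² = 89
89 → 8² + 9² = 145
145 → 1² + 4² + 5² = 42

42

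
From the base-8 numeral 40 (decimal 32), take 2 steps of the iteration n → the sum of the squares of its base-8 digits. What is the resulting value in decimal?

32 = (4,0)_8 → 4² + 0² = 16 + 0 = 16
16 = (2,0)_8 → 2² + 0² = 4 + 0 = 4

4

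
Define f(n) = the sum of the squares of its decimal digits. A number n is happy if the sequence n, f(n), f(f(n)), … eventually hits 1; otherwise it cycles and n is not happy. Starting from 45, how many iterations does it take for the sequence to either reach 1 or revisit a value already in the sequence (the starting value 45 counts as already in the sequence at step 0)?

45 → 4² + 5² = 16 + 25 = 41
41 → 4² + 1² = 16 + 1 = 17
17 → 1² + 7² = 1 + 49 = 50
50 → 5² + 0² = 25 + 0 = 25
25 → 2² + 5² = 4 + 25 = 29
29 → 2² + 9² = 4 + 81 = 85
85 → 8² + 5² = 64 + 25 = 89
89 → 8² + 9² = 64 + 81 = 145
145 → 1² + 4² + 5² = 1 + 16 + 25 = 42
42 → 4² + 2² = 16 + 4 = 20
20 → 2² + 0² = 4 + 0 = 4
4 → 4² = 16
16 → 1² + 6² = 1 + 36 = 37
37 → 3² + 7² = 9 + 49 = 58
58 → 5² + 8² = 25 + 64 = 89  — 89 repeats.
That took 15 steps.

15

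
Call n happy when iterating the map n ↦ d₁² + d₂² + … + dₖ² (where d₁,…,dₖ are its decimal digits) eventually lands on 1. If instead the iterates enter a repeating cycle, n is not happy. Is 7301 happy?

not happy

7301 → 7² + 3² + 0² + 1² = 49 + 9 + 0 + 1 = 59
59 → 5² + 9² = 25 + 81 = 106
106 → 1² + 0² + 6² = 1 + 0 + 36 = 37
37 → 3² + 7² = 9 + 49 = 58
58 → 5² + 8² = 25 + 64 = 89
89 → 8² + 9² = 64 + 81 = 145
145 → 1² + 4² + 5² = 1 + 16 + 25 = 42
42 → 4² + 2² = 16 + 4 = 20
20 → 2² + 0² = 4 + 0 = 4
4 → 4² = 16
16 → 1² + 6² = 1 + 36 = 37  — 37 already seen; the sequence cycles without reaching 1.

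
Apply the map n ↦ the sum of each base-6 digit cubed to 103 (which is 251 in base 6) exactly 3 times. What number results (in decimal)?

103 = (2,5,1)_6 → 2³ + 5³ + 1³ = 8 + 125 + 1 = 134
134 = (3,4,2)_6 → 3³ + 4³ + 2³ = 27 + 64 + 8 = 99
99 = (2,4,3)_6 → 2³ + 4³ + 3³ = 8 + 64 + 27 = 99

99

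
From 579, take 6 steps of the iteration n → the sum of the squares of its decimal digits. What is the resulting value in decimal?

37

579 → 5² + 7² + 9² = 25 + 49 + 81 = 155
155 → 1² + 5² + 5² = 1 + 25 + 25 = 51
51 → 5² + 1² = 25 + 1 = 26
26 → 2² + 6² = 4 + 36 = 40
40 → 4² + 0² = 16 + 0 = 16
16 → 1² + 6² = 1 + 36 = 37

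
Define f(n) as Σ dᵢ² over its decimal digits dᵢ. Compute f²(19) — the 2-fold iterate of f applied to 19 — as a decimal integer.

68

19 → 1² + 9² = 82
82 → 8² + 2² = 68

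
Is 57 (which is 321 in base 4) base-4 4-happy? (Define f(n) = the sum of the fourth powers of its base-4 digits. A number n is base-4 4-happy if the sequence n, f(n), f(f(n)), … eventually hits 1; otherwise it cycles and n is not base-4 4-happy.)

57 = (3,2,1)_4 → 3⁴ + 2⁴ + 1⁴ = 81 + 16 + 1 = 98
98 = (1,2,0,2)_4 → 1⁴ + 2⁴ + 0⁴ + 2⁴ = 1 + 16 + 0 + 16 = 33
33 = (2,0,1)_4 → 2⁴ + 0⁴ + 1⁴ = 16 + 0 + 1 = 17
17 = (1,0,1)_4 → 1⁴ + 0⁴ + 1⁴ = 1 + 0 + 1 = 2
2 = (2)_4 → 2⁴ = 16
16 = (1,0,0)_4 → 1⁴ + 0⁴ + 0⁴ = 1 + 0 + 0 = 1  — reached 1.

base-4 4-happy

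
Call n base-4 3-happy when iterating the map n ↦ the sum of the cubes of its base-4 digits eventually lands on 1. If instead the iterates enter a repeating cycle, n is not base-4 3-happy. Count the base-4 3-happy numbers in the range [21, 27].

2

21: 21 → 3 → 27 → 36 → 9 → 9  (repeats 9)
22: 22 → 10 → 16 → 1  (reaches 1)
23: 23 → 29 → 29  (repeats 29)
24: 24 → 9 → 9  (repeats 9)
25: 25 → 10 → 16 → 1  (reaches 1)
26: 26 → 17 → 2 → 8 → 8  (repeats 8)
27: 27 → 36 → 9 → 9  (repeats 9)
base-4 3-happy: 22, 25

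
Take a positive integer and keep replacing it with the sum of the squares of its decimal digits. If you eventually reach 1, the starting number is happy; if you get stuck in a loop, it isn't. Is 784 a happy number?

784 → 7² + 8² + 4² = 129
129 → 1² + 2² + 9² = 86
86 → 8² + 6² = 100
100 → 1² + 0² + 0² = 1  — reached 1.

happy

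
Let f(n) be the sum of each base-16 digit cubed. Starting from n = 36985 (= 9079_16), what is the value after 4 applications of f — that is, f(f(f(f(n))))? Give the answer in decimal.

36985 = (9,0,7,9)_16 → 9³ + 0³ + 7³ + 9³ = 729 + 0 + 343 + 729 = 1801
1801 = (7,0,9)_16 → 7³ + 0³ + 9³ = 343 + 0 + 729 = 1072
1072 = (4,3,0)_16 → 4³ + 3³ + 0³ = 64 + 27 + 0 = 91
91 = (5,11)_16 → 5³ + 11³ = 125 + 1331 = 1456

1456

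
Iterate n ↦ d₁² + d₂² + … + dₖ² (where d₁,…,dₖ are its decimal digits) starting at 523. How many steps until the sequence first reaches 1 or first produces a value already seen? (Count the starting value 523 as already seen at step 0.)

11

523 → 5² + 2² + 3² = 25 + 4 + 9 = 38
38 → 3² + 8² = 9 + 64 = 73
73 → 7² + 3² = 49 + 9 = 58
58 → 5² + 8² = 25 + 64 = 89
89 → 8² + 9² = 64 + 81 = 145
145 → 1² + 4² + 5² = 1 + 16 + 25 = 42
42 → 4² + 2² = 16 + 4 = 20
20 → 2² + 0² = 4 + 0 = 4
4 → 4² = 16
16 → 1² + 6² = 1 + 36 = 37
37 → 3² + 7² = 9 + 49 = 58  — 58 repeats.
That took 11 steps.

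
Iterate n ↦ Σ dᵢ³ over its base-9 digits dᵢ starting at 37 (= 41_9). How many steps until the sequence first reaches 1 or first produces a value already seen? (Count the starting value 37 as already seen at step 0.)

37 = (4,1)_9 → 4³ + 1³ = 65
65 = (7,2)_9 → 7³ + 2³ = 351
351 = (4,3,0)_9 → 4³ + 3³ + 0³ = 91
91 = (1,1,1)_9 → 1³ + 1³ + 1³ = 3
3 = (3)_9 → 3³ = 27
27 = (3,0)_9 → 3³ + 0³ = 27  — 27 repeats.
That took 6 steps.

6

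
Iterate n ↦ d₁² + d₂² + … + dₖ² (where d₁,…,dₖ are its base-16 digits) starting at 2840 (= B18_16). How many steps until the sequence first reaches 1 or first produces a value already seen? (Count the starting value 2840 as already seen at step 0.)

2840 = (11,1,8)_16 → 11² + 1² + 8² = 186
186 = (11,10)_16 → 11² + 10² = 221
221 = (13,13)_16 → 13² + 13² = 338
338 = (1,5,2)_16 → 1² + 5² + 2² = 30
30 = (1,14)_16 → 1² + 14² = 197
197 = (12,5)_16 → 12² + 5² = 169
169 = (10,9)_16 → 10² + 9² = 181
181 = (11,5)_16 → 11² + 5² = 146
146 = (9,2)_16 → 9² + 2² = 85
85 = (5,5)_16 → 5² + 5² = 50
50 = (3,2)_16 → 3² + 2² = 13
13 = (13)_16 → 13² = 169  — 169 repeats.
That took 12 steps.

12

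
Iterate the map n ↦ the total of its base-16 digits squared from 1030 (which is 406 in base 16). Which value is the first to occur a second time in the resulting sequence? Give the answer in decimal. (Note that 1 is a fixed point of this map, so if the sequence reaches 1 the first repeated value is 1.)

169

1030 = (4,0,6)_16 → 4² + 0² + 6² = 16 + 0 + 36 = 52
52 = (3,4)_16 → 3² + 4² = 9 + 16 = 25
25 = (1,9)_16 → 1² + 9² = 1 + 81 = 82
82 = (5,2)_16 → 5² + 2² = 25 + 4 = 29
29 = (1,13)_16 → 1² + 13² = 1 + 169 = 170
170 = (10,10)_16 → 10² + 10² = 100 + 100 = 200
200 = (12,8)_16 → 12² + 8² = 144 + 64 = 208
208 = (13,0)_16 → 13² + 0² = 169 + 0 = 169
169 = (10,9)_16 → 10² + 9² = 100 + 81 = 181
181 = (11,5)_16 → 11² + 5² = 121 + 25 = 146
146 = (9,2)_16 → 9² + 2² = 81 + 4 = 85
85 = (5,5)_16 → 5² + 5² = 25 + 25 = 50
50 = (3,2)_16 → 3² + 2² = 9 + 4 = 13
13 = (13)_16 → 13² = 169  — 169 already appeared earlier.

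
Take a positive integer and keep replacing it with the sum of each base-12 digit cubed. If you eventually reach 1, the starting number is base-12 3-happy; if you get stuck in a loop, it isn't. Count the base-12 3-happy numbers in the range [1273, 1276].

3

1273: 1273 → 1513 → 1217 → 762 → 368 → 736 → 190 → 1028 → 856 → 1520 → 1728 → 1  (reaches 1)
1274: 1274 → 1520 → 1728 → 1  (reaches 1)
1275: 1275 → 1539 → 1539  (repeats 1539)
1276: 1276 → 1576 → 2395 → 751 → 476 → 566 → 1366 → 1854 → 1217 → 762 → 368 → 736 → 190 → 1028 → 856 → 1520 → 1728 → 1  (reaches 1)
base-12 3-happy: 1273, 1274, 1276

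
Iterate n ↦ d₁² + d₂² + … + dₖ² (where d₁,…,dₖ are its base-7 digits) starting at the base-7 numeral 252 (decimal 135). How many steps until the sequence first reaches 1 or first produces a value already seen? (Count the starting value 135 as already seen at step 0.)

6

135 = (2,5,2)_7 → 2² + 5² + 2² = 4 + 25 + 4 = 33
33 = (4,5)_7 → 4² + 5² = 16 + 25 = 41
41 = (5,6)_7 → 5² + 6² = 25 + 36 = 61
61 = (1,1,5)_7 → 1² + 1² + 5² = 1 + 1 + 25 = 27
27 = (3,6)_7 → 3² + 6² = 9 + 36 = 45
45 = (6,3)_7 → 6² + 3² = 36 + 9 = 45  — 45 repeats.
That took 6 steps.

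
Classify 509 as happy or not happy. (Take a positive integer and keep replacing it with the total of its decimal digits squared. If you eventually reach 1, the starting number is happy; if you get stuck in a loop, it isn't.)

not happy

509 → 5² + 0² + 9² = 106
106 → 1² + 0² + 6² = 37
37 → 3² + 7² = 58
58 → 5² + 8² = 89
89 → 8² + 9² = 145
145 → 1² + 4² + 5² = 42
42 → 4² + 2² = 20
20 → 2² + 0² = 4
4 → 4² = 16
16 → 1² + 6² = 37  — 37 already seen; the sequence cycles without reaching 1.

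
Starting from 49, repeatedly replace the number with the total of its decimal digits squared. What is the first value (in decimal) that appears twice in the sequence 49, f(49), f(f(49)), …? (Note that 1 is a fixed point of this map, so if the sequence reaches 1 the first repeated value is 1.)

1

49 → 4² + 9² = 16 + 81 = 97
97 → 9² + 7² = 81 + 49 = 130
130 → 1² + 3² + 0² = 1 + 9 + 0 = 10
10 → 1² + 0² = 1 + 0 = 1  — reached the fixed point 1.
1 → 1, so 1 is the first repeated value.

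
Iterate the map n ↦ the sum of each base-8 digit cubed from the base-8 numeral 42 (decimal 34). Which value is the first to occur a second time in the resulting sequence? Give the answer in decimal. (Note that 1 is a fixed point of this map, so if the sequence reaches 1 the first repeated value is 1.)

34 = (4,2)_8 → 72
72 = (1,1,0)_8 → 2
2 = (2)_8 → 8
8 = (1,0)_8 → 1  — reached the fixed point 1.
1 → 1, so 1 is the first repeated value.

1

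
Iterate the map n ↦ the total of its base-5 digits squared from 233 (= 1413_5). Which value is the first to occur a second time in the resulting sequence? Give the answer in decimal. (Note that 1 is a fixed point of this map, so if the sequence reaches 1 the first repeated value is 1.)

233 = (1,4,1,3)_5 → 1² + 4² + 1² + 3² = 1 + 16 + 1 + 9 = 27
27 = (1,0,2)_5 → 1² + 0² + 2² = 1 + 0 + 4 = 5
5 = (1,0)_5 → 1² + 0² = 1 + 0 = 1  — reached the fixed point 1.
1 → 1, so 1 is the first repeated value.

1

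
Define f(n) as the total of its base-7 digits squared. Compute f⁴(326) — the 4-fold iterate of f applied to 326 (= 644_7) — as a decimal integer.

326 = (6,4,4)_7 → 6² + 4² + 4² = 36 + 16 + 16 = 68
68 = (1,2,5)_7 → 1² + 2² + 5² = 1 + 4 + 25 = 30
30 = (4,2)_7 → 4² + 2² = 16 + 4 = 20
20 = (2,6)_7 → 2² + 6² = 4 + 36 = 40

40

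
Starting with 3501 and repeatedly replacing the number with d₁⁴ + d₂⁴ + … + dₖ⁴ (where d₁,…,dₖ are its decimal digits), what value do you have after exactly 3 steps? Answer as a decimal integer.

3501 → 3⁴ + 5⁴ + 0⁴ + 1⁴ = 81 + 625 + 0 + 1 = 707
707 → 7⁴ + 0⁴ + 7⁴ = 2401 + 0 + 2401 = 4802
4802 → 4⁴ + 8⁴ + 0⁴ + 2⁴ = 256 + 4096 + 0 + 16 = 4368

4368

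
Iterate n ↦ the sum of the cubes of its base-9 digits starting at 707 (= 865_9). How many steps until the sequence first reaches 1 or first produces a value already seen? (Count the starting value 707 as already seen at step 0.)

6

707 = (8,6,5)_9 → 8³ + 6³ + 5³ = 853
853 = (1,1,4,7)_9 → 1³ + 1³ + 4³ + 7³ = 409
409 = (5,0,4)_9 → 5³ + 0³ + 4³ = 189
189 = (2,3,0)_9 → 2³ + 3³ + 0³ = 35
35 = (3,8)_9 → 3³ + 8³ = 539
539 = (6,5,8)_9 → 6³ + 5³ + 8³ = 853  — 853 repeats.
That took 6 steps.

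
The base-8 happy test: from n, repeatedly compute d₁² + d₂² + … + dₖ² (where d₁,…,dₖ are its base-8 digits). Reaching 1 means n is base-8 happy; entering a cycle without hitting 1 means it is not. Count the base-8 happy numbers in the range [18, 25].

18: 18 → 8 → 1  — base-8 happy
19: 19 → 13 → 26 → 13  — not base-8 happy
20: 20 → 20  — not base-8 happy
21: 21 → 29 → 34 → 20 → 20  — not base-8 happy
22: 22 → 40 → 25 → 10 → 5 → 25  — not base-8 happy
23: 23 → 53 → 61 → 74 → 6 → 36 → 32 → 16 → 4 → 16  — not base-8 happy
24: 24 → 9 → 2 → 4 → 16 → 4  — not base-8 happy
25: 25 → 10 → 5 → 25  — not base-8 happy
base-8 happy: 18

1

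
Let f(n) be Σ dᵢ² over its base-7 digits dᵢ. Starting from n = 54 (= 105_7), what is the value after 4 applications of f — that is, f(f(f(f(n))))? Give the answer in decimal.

54 = (1,0,5)_7 → 1² + 0² + 5² = 1 + 0 + 25 = 26
26 = (3,5)_7 → 3² + 5² = 9 + 25 = 34
34 = (4,6)_7 → 4² + 6² = 16 + 36 = 52
52 = (1,0,3)_7 → 1² + 0² + 3² = 1 + 0 + 9 = 10

10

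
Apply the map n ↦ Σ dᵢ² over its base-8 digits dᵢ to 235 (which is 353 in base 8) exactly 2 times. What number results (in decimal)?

34

235 = (3,5,3)_8 → 43
43 = (5,3)_8 → 34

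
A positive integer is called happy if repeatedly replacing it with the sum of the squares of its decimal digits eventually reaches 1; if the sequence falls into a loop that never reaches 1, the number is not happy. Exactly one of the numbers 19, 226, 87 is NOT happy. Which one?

19: 19 → 82 → 68 → 100 → 1  — reaches 1 (happy)
226: 226 → 44 → 32 → 13 → 10 → 1  — reaches 1 (happy)
87: 87 → 113 → 11 → 2 → 4 → 16 → 37 → 58 → 89 → 145 → 42 → 20 → 4  — repeats 4 (not happy)

87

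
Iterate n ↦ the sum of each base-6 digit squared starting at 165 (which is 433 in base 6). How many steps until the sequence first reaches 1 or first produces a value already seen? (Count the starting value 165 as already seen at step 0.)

10

165 = (4,3,3)_6 → 4² + 3² + 3² = 16 + 9 + 9 = 34
34 = (5,4)_6 → 5² + 4² = 25 + 16 = 41
41 = (1,0,5)_6 → 1² + 0² + 5² = 1 + 0 + 25 = 26
26 = (4,2)_6 → 4² + 2² = 16 + 4 = 20
20 = (3,2)_6 → 3² + 2² = 9 + 4 = 13
13 = (2,1)_6 → 2² + 1² = 4 + 1 = 5
5 = (5)_6 → 5² = 25
25 = (4,1)_6 → 4² + 1² = 16 + 1 = 17
17 = (2,5)_6 → 2² + 5² = 4 + 25 = 29
29 = (4,5)_6 → 4² + 5² = 16 + 25 = 41  — 41 repeats.
That took 10 steps.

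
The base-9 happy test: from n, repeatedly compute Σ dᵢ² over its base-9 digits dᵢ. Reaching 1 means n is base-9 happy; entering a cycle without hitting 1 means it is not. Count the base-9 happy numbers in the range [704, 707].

1

704: 704 → 104 → 30 → 18 → 4 → 16 → 50 → 50  — not base-9 happy
705: 705 → 109 → 11 → 5 → 25 → 53 → 89 → 65 → 53  — not base-9 happy
706: 706 → 116 → 74 → 68 → 74  — not base-9 happy
707: 707 → 125 → 81 → 1  — base-9 happy
base-9 happy: 707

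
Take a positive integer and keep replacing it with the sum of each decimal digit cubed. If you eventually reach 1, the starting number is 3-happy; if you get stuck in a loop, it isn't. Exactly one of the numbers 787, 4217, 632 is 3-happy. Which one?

787: 787 → 1198 → 1243 → 100 → 1  — reaches 1 (3-happy)
4217: 4217 → 416 → 281 → 521 → 134 → 92 → 737 → 713 → 371 → 371  — repeats 371 (not 3-happy)
632: 632 → 251 → 134 → 92 → 737 → 713 → 371 → 371  — repeats 371 (not 3-happy)

787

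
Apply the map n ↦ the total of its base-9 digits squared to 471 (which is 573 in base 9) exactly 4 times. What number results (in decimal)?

53

471 = (5,7,3)_9 → 5² + 7² + 3² = 25 + 49 + 9 = 83
83 = (1,0,2)_9 → 1² + 0² + 2² = 1 + 0 + 4 = 5
5 = (5)_9 → 5² = 25
25 = (2,7)_9 → 2² + 7² = 4 + 49 = 53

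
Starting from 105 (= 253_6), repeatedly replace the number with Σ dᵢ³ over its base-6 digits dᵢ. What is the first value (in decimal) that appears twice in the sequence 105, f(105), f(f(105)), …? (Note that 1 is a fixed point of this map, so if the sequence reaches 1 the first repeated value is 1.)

105 = (2,5,3)_6 → 2³ + 5³ + 3³ = 8 + 125 + 27 = 160
160 = (4,2,4)_6 → 4³ + 2³ + 4³ = 64 + 8 + 64 = 136
136 = (3,4,4)_6 → 3³ + 4³ + 4³ = 27 + 64 + 64 = 155
155 = (4,1,5)_6 → 4³ + 1³ + 5³ = 64 + 1 + 125 = 190
190 = (5,1,4)_6 → 5³ + 1³ + 4³ = 125 + 1 + 64 = 190  — 190 already appeared earlier.

190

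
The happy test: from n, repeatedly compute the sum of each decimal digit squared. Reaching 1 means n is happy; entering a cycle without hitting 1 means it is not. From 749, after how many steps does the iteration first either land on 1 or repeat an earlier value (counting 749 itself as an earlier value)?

749 → 7² + 4² + 9² = 49 + 16 + 81 = 146
146 → 1² + 4² + 6² = 1 + 16 + 36 = 53
53 → 5² + 3² = 25 + 9 = 34
34 → 3² + 4² = 9 + 16 = 25
25 → 2² + 5² = 4 + 25 = 29
29 → 2² + 9² = 4 + 81 = 85
85 → 8² + 5² = 64 + 25 = 89
89 → 8² + 9² = 64 + 81 = 145
145 → 1² + 4² + 5² = 1 + 16 + 25 = 42
42 → 4² + 2² = 16 + 4 = 20
20 → 2² + 0² = 4 + 0 = 4
4 → 4² = 16
16 → 1² + 6² = 1 + 36 = 37
37 → 3² + 7² = 9 + 49 = 58
58 → 5² + 8² = 25 + 64 = 89  — 89 repeats.
That took 15 steps.

15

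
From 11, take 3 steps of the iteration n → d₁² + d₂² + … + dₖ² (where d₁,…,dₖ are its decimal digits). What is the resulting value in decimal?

11 → 2
2 → 4
4 → 16

16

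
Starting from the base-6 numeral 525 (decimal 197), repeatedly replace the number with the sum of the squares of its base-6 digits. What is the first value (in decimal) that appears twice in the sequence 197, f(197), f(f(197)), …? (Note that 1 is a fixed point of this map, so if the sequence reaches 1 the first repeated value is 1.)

197 = (5,2,5)_6 → 54
54 = (1,3,0)_6 → 10
10 = (1,4)_6 → 17
17 = (2,5)_6 → 29
29 = (4,5)_6 → 41
41 = (1,0,5)_6 → 26
26 = (4,2)_6 → 20
20 = (3,2)_6 → 13
13 = (2,1)_6 → 5
5 = (5)_6 → 25
25 = (4,1)_6 → 17  — 17 already appeared earlier.

17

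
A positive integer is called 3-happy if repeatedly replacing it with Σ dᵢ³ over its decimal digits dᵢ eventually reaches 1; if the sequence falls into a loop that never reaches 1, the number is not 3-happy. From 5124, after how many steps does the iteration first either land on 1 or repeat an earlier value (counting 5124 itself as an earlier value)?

6

5124 → 5³ + 1³ + 2³ + 4³ = 198
198 → 1³ + 9³ + 8³ = 1242
1242 → 1³ + 2³ + 4³ + 2³ = 81
81 → 8³ + 1³ = 513
513 → 5³ + 1³ + 3³ = 153
153 → 1³ + 5³ + 3³ = 153  — 153 repeats.
That took 6 steps.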